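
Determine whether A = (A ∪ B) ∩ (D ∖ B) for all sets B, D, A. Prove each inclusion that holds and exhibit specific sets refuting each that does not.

Forward inclusion. This inclusion fails. Take B = ∅, D = ∅, A = {1}; then 1 ∈ A but 1 ∉ (A ∪ B) ∩ (D ∖ B).

Reverse inclusion. Let x ∈ (A ∪ B) ∩ (D ∖ B). Then x ∈ D ∩ A and x ∉ B, from which x ∈ A.

Only the reverse inclusion holds.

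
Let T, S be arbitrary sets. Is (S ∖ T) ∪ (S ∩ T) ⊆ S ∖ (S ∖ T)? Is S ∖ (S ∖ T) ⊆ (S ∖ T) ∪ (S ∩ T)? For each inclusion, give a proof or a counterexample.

Only the reverse inclusion holds.

Forward inclusion. This inclusion fails. Take T = ∅, S = {1}; then 1 ∈ (S ∖ T) ∪ (S ∩ T) but 1 ∉ S ∖ (S ∖ T).

Reverse inclusion. Let x ∈ S ∖ (S ∖ T). Then x ∈ T ∩ S, from which x ∈ (S ∖ T) ∪ (S ∩ T).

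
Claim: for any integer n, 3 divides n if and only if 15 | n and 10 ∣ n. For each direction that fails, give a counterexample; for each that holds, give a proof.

Not equivalent: only (⇐) holds.

[⇒] This fails: take n = 3. Certainly 3 ∣ 3, but 15 ∤ 3.

[⇐] Suppose 15 ∣ n and 10 ∣ n. Any common multiple of 15 and 10 is a multiple of their lcm; here lcm(15, 10) = 15·10/gcd(15, 10) = 150/5 = 30, so 30 ∣ n. Since 3 ∣ 30, it follows that 3 ∣ n.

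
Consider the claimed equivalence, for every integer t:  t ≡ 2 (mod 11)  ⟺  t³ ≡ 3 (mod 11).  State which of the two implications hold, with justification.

(⟹) This fails: take t = 2. Then 2 ≡ 2 (mod 11), but 2³ = 8 ≡ 8 (mod 11), not 3.

(⟸) This fails: take t = 9. Then 9³ = 729 ≡ 3 (mod 11), yet 9 ≡ 9 (mod 11), not 2.

Both directions fail.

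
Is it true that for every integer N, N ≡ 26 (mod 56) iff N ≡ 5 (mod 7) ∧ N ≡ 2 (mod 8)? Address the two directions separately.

(⇒) Suppose N ≡ 26 (mod 56); write N = 56j + 26. Since 7 ∣ 56, reducing mod 7 gives N ≡ 26 ≡ 5 (mod 7); since 8 ∣ 56, reducing mod 8 gives N ≡ 26 ≡ 2 (mod 8).

(⇐) Conversely, if N ≡ 5 (mod 7) and N ≡ 2 (mod 8), then by the Chinese remainder theorem N ≡ 26 (mod 56). This is exactly N ≡ 26 (mod 56).

Both directions hold.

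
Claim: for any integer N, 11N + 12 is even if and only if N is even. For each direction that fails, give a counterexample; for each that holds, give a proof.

Forward direction. Suppose 11N + 12 is even. Since 11 is odd, 11N and N have the same parity, so 11N + 12 ≡ N + 12 (mod 2). As 12 is even, 11N + 12 is even exactly when N is even. Thus N is even.

Converse. Suppose N is even; write N = 2j. Then 11N + 12 = 11·(2j) + 12 = 2·11j + 12, which is even.

Both directions hold; the statement is true.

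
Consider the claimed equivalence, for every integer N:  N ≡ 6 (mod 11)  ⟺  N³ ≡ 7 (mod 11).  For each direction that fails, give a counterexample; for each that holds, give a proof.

Forward direction. Suppose N ≡ 6 (mod 11). Write N = 11j + 6. Then (11j + 6)³ = 1331j³ + 2178j² + 1188j + 216 = 11(121j³ + 198j² + 108j + 19) + 7, so N³ ≡ 7 (mod 11).

Converse. For the converse, argue contrapositively. If N ≢ 6 (mod 11), then N is congruent to one of 0, 1, 2, 3, 4, 5, 7, 8, 9, 10 modulo 11, and these give N³ ≡ 0, 1, 8, 5, 9, 4, 2, 6, 3, 10 respectively — never 7.

Both directions hold; the statement is true.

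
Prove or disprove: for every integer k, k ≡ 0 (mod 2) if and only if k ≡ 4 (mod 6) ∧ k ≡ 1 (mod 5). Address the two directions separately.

(→) This fails: k = 0 gives 0 ≡ 0 (mod 2) but 0 ≡ 0 (mod 6), so the conjunction on the right does not hold.

(←) Conversely, if k ≡ 4 (mod 6) and k ≡ 1 (mod 5), then by the Chinese remainder theorem k ≡ 16 (mod 30). Since 16 ≡ 0 (mod 2) and 2 ∣ 30, we get k ≡ 0 (mod 2).

Only the converse holds.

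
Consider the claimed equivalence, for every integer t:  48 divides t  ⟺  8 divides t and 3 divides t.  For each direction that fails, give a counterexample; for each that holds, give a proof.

(→) If 48 ∣ t, write t = 48q. Since 48 = 6·8, t = 8·(6q), so 8 ∣ t; and since 48 = 16·3, t = 3·(16q), so 3 ∣ t.

(←) This fails: take t = 24. Both 8 ∣ 24 and 3 ∣ 24, yet 24 is not a multiple of 48 (since 24 = 0·48 + 24), so 48 ∤ 24.

(⇒) holds; (⇐) fails.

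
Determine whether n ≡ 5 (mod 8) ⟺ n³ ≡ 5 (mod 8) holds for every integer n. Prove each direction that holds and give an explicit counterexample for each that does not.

The biconditional holds.

(→) Suppose n ≡ 5 (mod 8). Write n = 8j + 5. Then (8j + 5)³ = 512j³ + 960j² + 600j + 125 = 8(64j³ + 120j² + 75j + 15) + 5, so n³ ≡ 5 (mod 8).

(←) For the converse, argue contrapositively. If n ≢ 5 (mod 8), then n is congruent to one of 0, 1, 2, 3, 4, 6, 7 modulo 8, and these give n³ ≡ 0, 1, 0, 3, 0, 0, 7 respectively — never 5.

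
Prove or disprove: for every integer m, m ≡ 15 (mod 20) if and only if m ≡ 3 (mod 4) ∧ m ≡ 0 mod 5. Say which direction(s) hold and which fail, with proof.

(⇒) Suppose m ≡ 15 (mod 20); write m = 20j + 15. Since 4 ∣ 20, reducing mod 4 gives m ≡ 15 ≡ 3 (mod 4); since 5 ∣ 20, reducing mod 5 gives m ≡ 15 ≡ 0 (mod 5).

(⇐) Conversely, if m ≡ 3 (mod 4) and m ≡ 0 (mod 5), then by the Chinese remainder theorem m ≡ 15 (mod 20). This is exactly m ≡ 15 (mod 20).

Both implications hold.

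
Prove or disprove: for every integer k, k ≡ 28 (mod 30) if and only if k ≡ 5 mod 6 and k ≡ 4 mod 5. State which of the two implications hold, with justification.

Both directions fail.

(⇒) This fails: k = 28 gives 28 ≡ 28 (mod 30) but 28 ≡ 4 (mod 6), so the conjunction on the right does not hold.

(⇐) This fails: k = 29 satisfies both congruences on the right (29 ≡ 5 mod 6 and 29 ≡ 4 mod 5) yet 29 ≡ 29 (mod 30), not 28.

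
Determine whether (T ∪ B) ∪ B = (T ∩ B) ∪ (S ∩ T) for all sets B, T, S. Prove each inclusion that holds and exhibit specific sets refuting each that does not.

The sets are not equal: only the reverse inclusion holds.

(⊆) This inclusion fails. Take B = {1}, T = ∅, S = ∅; then 1 ∈ (T ∪ B) ∪ B but 1 ∉ (T ∩ B) ∪ (S ∩ T).

(⊇) Let x ∈ (T ∩ B) ∪ (S ∩ T). Then either x ∈ B ∩ T and x ∉ S; or x ∈ T ∩ S and x ∉ B; or x ∈ B ∩ T ∩ S. In each case x ∈ (T ∪ B) ∪ B, so (T ∩ B) ∪ (S ∩ T) ⊆ (T ∪ B) ∪ B.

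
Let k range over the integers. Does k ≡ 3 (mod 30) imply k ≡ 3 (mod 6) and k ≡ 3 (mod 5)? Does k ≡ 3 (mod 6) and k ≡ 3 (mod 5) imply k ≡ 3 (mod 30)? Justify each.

Forward direction. Suppose k ≡ 3 (mod 30); write k = 30j + 3. Since 6 ∣ 30, reducing mod 6 gives k ≡ 3 (mod 6); since 5 ∣ 30, reducing mod 5 gives k ≡ 3 (mod 5).

Converse. If k ≡ 3 (mod 6) and k ≡ 3 (mod 5), then by the Chinese remainder theorem k ≡ 3 (mod 30). This is exactly k ≡ 3 (mod 30).

The biconditional holds.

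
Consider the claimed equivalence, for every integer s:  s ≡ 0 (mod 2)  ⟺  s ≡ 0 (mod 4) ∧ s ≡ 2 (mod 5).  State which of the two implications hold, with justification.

(→) This fails: s = 0 gives 0 ≡ 0 (mod 2) but 0 ≡ 0 (mod 5), so the conjunction on the right does not hold.

(←) Conversely, if s ≡ 0 (mod 4) and s ≡ 2 (mod 5), then by the Chinese remainder theorem s ≡ 12 (mod 20). Since 12 ≡ 0 (mod 2) and 2 ∣ 20, we get s ≡ 0 (mod 2).

(⇒) fails; (⇐) holds.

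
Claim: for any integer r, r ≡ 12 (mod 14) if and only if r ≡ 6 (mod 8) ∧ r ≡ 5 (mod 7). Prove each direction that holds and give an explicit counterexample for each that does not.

(⇒) This fails: r = 40 gives 40 ≡ 12 (mod 14) but 40 ≡ 0 (mod 8), so the conjunction on the right does not hold.

(⇐) Conversely, if r ≡ 6 (mod 8) and r ≡ 5 (mod 7), then by the Chinese remainder theorem r ≡ 54 (mod 56). Since 54 ≡ 12 (mod 14) and 14 ∣ 56, we get r ≡ 12 (mod 14).

The forward direction fails; the converse holds.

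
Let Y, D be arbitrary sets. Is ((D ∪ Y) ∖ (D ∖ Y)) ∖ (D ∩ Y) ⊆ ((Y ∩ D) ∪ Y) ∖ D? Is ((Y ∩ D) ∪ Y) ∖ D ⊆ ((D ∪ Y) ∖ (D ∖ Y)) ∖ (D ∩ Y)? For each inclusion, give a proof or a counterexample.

The two sets are equal.

(⊆) Let x ∈ ((D ∪ Y) ∖ (D ∖ Y)) ∖ (D ∩ Y). Then x ∈ Y and x ∉ D, from which x ∈ ((Y ∩ D) ∪ Y) ∖ D.

(⊇) Let x ∈ ((Y ∩ D) ∪ Y) ∖ D. Then x ∈ Y and x ∉ D, from which x ∈ ((D ∪ Y) ∖ (D ∖ Y)) ∖ (D ∩ Y).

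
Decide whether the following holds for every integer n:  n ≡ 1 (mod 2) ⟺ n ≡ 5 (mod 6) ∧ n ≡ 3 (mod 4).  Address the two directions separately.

Only the converse holds.

Converse. If n ≡ 5 (mod 6) and n ≡ 3 (mod 4), then by the Chinese remainder theorem n ≡ 11 (mod 12). Since 11 ≡ 1 (mod 2) and 2 ∣ 12, we get n ≡ 1 (mod 2).

Forward direction. This fails: n = 1 gives 1 ≡ 1 (mod 2) but 1 ≡ 1 (mod 6), so the conjunction on the right does not hold.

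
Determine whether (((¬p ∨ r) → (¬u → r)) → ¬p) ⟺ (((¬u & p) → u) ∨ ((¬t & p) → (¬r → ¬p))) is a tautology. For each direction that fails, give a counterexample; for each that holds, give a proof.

Forward direction. Assume the antecedent. If p is true, the antecedent cannot hold. If p is false, the consequent reduces to true regardless of the other variables. Either way the consequent holds.

Converse. This fails. Under t = T, r = F, u = F, p = T, the left side is false but the right side is true.

Only the forward direction holds.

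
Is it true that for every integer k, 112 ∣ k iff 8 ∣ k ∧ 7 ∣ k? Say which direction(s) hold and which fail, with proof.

[⇒] If 112 ∣ k, write k = 112q. Since 112 = 14·8, k = 8·(14q), so 8 ∣ k; and since 112 = 16·7, k = 7·(16q), so 7 ∣ k.

[⇐] This fails: take k = 56. Both 8 ∣ 56 and 7 ∣ 56, yet 56 is not a multiple of 112 (since 56 = 0·112 + 56), so 112 ∤ 56.

The forward direction holds; the converse fails.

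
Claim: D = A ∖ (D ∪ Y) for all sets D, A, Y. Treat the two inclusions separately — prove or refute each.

(⟹) This inclusion fails. Take D = {1}, A = ∅, Y = ∅; then 1 ∈ D but 1 ∉ A ∖ (D ∪ Y).

(⟸) This inclusion fails. Take D = ∅, A = {1}, Y = ∅; then 1 ∈ A ∖ (D ∪ Y) but 1 ∉ D.

(⊆) fails and (⊇) fails.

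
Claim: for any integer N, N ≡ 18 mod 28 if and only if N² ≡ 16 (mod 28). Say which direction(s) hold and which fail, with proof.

(⇒) holds; (⇐) fails.

(⇒) Suppose N ≡ 18 mod 28. Write N = 28j + 18. Then (28j + 18)² = 784j² + 1008j + 324 = 28(28j² + 36j + 11) + 16, so N² ≡ 16 (mod 28).

(⇐) This fails: take N = 4. Then 4² = 16 ≡ 16 (mod 28), yet 4 ≡ 4 (mod 28), not 18.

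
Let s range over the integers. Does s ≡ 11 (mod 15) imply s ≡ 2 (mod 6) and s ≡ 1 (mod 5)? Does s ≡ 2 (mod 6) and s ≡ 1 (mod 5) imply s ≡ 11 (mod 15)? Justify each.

(→) This fails: s = 11 gives 11 ≡ 11 (mod 15) but 11 ≡ 5 (mod 6), so the conjunction on the right does not hold.

(←) Conversely, if s ≡ 2 (mod 6) and s ≡ 1 (mod 5), then by the Chinese remainder theorem s ≡ 26 (mod 30). Since 26 ≡ 11 (mod 15) and 15 ∣ 30, we get s ≡ 11 (mod 15).

Only the converse holds.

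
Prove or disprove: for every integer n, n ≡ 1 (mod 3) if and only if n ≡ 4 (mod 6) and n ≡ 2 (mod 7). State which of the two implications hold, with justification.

Forward direction. This fails: n = 1 gives 1 ≡ 1 (mod 3) but 1 ≡ 1 (mod 6), so the conjunction on the right does not hold.

Converse. If n ≡ 4 (mod 6) and n ≡ 2 (mod 7), then by the Chinese remainder theorem n ≡ 16 (mod 42). Since 16 ≡ 1 (mod 3) and 3 ∣ 42, we get n ≡ 1 (mod 3).

(⇒) fails; (⇐) holds.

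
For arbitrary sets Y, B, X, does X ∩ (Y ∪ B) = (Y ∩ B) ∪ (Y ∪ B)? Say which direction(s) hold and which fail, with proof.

Only the forward inclusion holds.

Forward inclusion. Let x ∈ X ∩ (Y ∪ B). Then either x ∈ Y ∩ X and x ∉ B; or x ∈ B ∩ X and x ∉ Y; or x ∈ Y ∩ B ∩ X. In each case x ∈ (Y ∩ B) ∪ (Y ∪ B), so X ∩ (Y ∪ B) ⊆ (Y ∩ B) ∪ (Y ∪ B).

Reverse inclusion. This inclusion fails. Take Y = {1}, B = ∅, X = ∅; then 1 ∈ (Y ∩ B) ∪ (Y ∪ B) but 1 ∉ X ∩ (Y ∪ B).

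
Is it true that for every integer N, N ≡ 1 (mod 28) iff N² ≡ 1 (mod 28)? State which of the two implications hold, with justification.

The forward direction holds; the converse fails.

(→) Suppose N ≡ 1 (mod 28). Write N = 28j + 1. Then (28j + 1)² = 784j² + 56j + 1 = 28(28j² + 2j) + 1, so N² ≡ 1 (mod 28).

(←) This fails: take N = 13. Then 13² = 169 ≡ 1 (mod 28), yet 13 ≡ 13 (mod 28), not 1.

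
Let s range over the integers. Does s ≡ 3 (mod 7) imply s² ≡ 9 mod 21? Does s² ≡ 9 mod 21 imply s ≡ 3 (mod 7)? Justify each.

Both directions fail.

[⇒] This fails: take s = 10. Then 10 ≡ 3 (mod 7), but 10² = 100 ≡ 16 (mod 21), not 9.

[⇐] This fails: take s = 18. Then 18² = 324 ≡ 9 (mod 21), yet 18 ≡ 4 (mod 7), not 3.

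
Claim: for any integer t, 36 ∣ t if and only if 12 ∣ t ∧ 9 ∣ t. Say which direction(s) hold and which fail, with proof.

Both directions hold.

(⟹) If 36 ∣ t, write t = 36q. Since 36 = 3·12, t = 12·(3q), so 12 ∣ t; and since 36 = 4·9, t = 9·(4q), so 9 ∣ t.

(⟸) Suppose 12 ∣ t and 9 ∣ t. Any common multiple of 12 and 9 is a multiple of their lcm; here lcm(12, 9) = 12·9/gcd(12, 9) = 108/3 = 36, so 36 ∣ t.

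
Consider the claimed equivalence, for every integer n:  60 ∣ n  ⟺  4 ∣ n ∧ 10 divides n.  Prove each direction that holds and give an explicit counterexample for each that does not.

(⟸) This fails: take n = 20. Both 4 ∣ 20 and 10 ∣ 20, yet 20 is not a multiple of 60 (since 20 = 0·60 + 20), so 60 ∤ 20.

(⟹) If 60 ∣ n, write n = 60q. Since 60 = 15·4, n = 4·(15q), so 4 ∣ n; and since 60 = 6·10, n = 10·(6q), so 10 ∣ n.

(⇒) holds; (⇐) fails.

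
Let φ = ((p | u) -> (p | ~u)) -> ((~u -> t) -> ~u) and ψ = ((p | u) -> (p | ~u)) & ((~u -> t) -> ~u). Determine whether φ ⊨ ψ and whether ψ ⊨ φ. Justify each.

[⇐] Assume the antecedent. If p is true, the antecedent forces (p = T, u = F, t = F) or (p = T, u = F, t = T), and the consequent holds there. If p is false, the consequent reduces to true regardless of the other variables. Either way the consequent holds.

[⇒] This fails. Under p = F, u = T, t = F, the left side is true but the right side is false.

Not equivalent: only (⇐) holds.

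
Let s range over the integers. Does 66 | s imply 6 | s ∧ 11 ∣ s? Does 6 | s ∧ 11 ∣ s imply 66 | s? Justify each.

Both directions hold.

(⟹) If 66 ∣ s, write s = 66q. Since 66 = 11·6, s = 6·(11q), so 6 ∣ s; and since 66 = 6·11, s = 11·(6q), so 11 ∣ s.

(⟸) Suppose 6 ∣ s and 11 ∣ s. Any common multiple of 6 and 11 is a multiple of their lcm; here gcd(6, 11) = 1, so lcm(6, 11) = 6·11 = 66, so 66 ∣ s.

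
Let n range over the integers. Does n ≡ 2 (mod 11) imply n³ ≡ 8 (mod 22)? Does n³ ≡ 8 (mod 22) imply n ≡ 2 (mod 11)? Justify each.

Only the reverse direction holds.

(⇒) This fails: take n = 13. Then 13 ≡ 2 (mod 11), but 13³ = 2197 ≡ 19 (mod 22), not 8.

(⇐) Conversely, the residues r modulo 22 with r³ ≡ 8 (mod 22) are exactly {2}, and each is ≡ 2 (mod 11).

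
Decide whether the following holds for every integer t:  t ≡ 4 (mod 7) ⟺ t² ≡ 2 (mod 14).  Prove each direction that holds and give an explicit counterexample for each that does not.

Neither direction holds.

[⇒] This fails: take t = 11. Then 11 ≡ 4 (mod 7), but 11² = 121 ≡ 9 (mod 14), not 2.

[⇐] This fails: take t = 10. Then 10² = 100 ≡ 2 (mod 14), yet 10 ≡ 3 (mod 7), not 4.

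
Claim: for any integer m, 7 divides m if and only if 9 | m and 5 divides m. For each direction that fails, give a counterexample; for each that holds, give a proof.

[⇒] This fails: take m = 7. Certainly 7 ∣ 7, but 9 ∤ 7.

[⇐] This fails: take m = 45. Both 9 ∣ 45 and 5 ∣ 45, yet 45 is not a multiple of 7 (since 45 = 6·7 + 3), so 7 ∤ 45.

Neither direction holds.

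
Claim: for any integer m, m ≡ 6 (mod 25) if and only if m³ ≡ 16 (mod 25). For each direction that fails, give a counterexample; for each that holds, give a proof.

(⟹) Suppose m ≡ 6 (mod 25). Write m = 25j + 6. Then (25j + 6)³ = 15625j³ + 11250j² + 2700j + 216 = 25(625j³ + 450j² + 108j + 8) + 16, so m³ ≡ 16 (mod 25).

(⟸) Conversely, suppose m³ ≡ 16 (mod 25). The only residue r in {0, …, 24} with r³ ≡ 16 (mod 25) is r = 6, so m ≡ 6 (mod 25).

Both directions hold.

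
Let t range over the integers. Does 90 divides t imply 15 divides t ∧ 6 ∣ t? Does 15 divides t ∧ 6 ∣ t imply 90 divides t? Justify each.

(⇒) If 90 ∣ t, write t = 90q. Since 90 = 6·15, t = 15·(6q), so 15 ∣ t; and since 90 = 15·6, t = 6·(15q), so 6 ∣ t.

(⇐) This fails: take t = 30. Both 15 ∣ 30 and 6 ∣ 30, yet 30 is not a multiple of 90 (since 30 = 0·90 + 30), so 90 ∤ 30.

(⇒) holds; (⇐) fails.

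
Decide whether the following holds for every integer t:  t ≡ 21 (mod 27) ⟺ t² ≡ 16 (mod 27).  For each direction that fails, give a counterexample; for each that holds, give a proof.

Neither implication holds.

Forward direction. This fails: take t = 21. Then 21 ≡ 21 (mod 27), but 21² = 441 ≡ 9 (mod 27), not 16.

Converse. This fails: take t = 4. Then 4² = 16 ≡ 16 (mod 27), yet 4 ≡ 4 (mod 27), not 21.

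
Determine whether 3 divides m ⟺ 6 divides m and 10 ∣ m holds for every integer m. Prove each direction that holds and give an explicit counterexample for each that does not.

Only the reverse direction holds.

(⟹) This fails: take m = 3. Certainly 3 ∣ 3, but 6 ∤ 3.

(⟸) Suppose 6 ∣ m and 10 ∣ m. Any common multiple of 6 and 10 is a multiple of their lcm; here lcm(6, 10) = 6·10/gcd(6, 10) = 60/2 = 30, so 30 ∣ m. Since 3 ∣ 30, it follows that 3 ∣ m.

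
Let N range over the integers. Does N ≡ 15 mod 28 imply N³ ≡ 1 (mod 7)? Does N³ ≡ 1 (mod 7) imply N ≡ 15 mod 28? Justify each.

Only the forward direction holds.

(→) Suppose N ≡ 15 (mod 28). Then N³ ≡ 15³ = 3375 (mod 28), and since 7 ∣ 28, also N³ ≡ 1 (mod 7).

(←) This fails: take N = 1. Then 1³ = 1 ≡ 1 (mod 7), yet 1 ≡ 1 (mod 28), not 15.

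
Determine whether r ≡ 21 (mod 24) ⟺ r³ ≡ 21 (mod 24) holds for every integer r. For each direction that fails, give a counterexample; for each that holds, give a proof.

Forward direction. Suppose r ≡ 21 (mod 24). Write r = 24j + 21. Then (24j + 21)³ = 13824j³ + 36288j² + 31752j + 9261 = 24(576j³ + 1512j² + 1323j + 385) + 21, so r³ ≡ 21 (mod 24).

Converse. Suppose r³ ≡ 21 (mod 24). The only residue r in {0, …, 23} with r³ ≡ 21 (mod 24) is r = 21, so r ≡ 21 (mod 24).

Both directions hold; the statement is true.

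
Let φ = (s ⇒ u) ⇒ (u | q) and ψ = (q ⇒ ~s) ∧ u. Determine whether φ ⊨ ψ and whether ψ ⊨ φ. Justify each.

(←) Assume the antecedent. If s is true, (s ⇒ u) ⇒ (u | q) reduces to true regardless of the other variables. If s is false, the antecedent forces (s = F, q = F, u = T) or (s = F, q = T, u = T), and (s ⇒ u) ⇒ (u | q) holds there. Either way (s ⇒ u) ⇒ (u | q) holds.

(→) This fails. Under s = T, q = F, u = F, the left side is true but the right side is false.

Only the reverse direction holds.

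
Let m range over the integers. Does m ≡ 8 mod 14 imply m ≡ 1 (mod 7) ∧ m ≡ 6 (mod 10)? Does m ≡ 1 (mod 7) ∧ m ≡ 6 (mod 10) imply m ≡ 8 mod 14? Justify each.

[⇐] If m ≡ 1 (mod 7) and m ≡ 6 (mod 10), then by the Chinese remainder theorem m ≡ 36 (mod 70). Since 36 ≡ 8 (mod 14) and 14 ∣ 70, we get m ≡ 8 (mod 14).

[⇒] This fails: m = 64 gives 64 ≡ 8 (mod 14) but 64 ≡ 4 (mod 10), so the conjunction on the right does not hold.

Not equivalent: only (⇐) holds.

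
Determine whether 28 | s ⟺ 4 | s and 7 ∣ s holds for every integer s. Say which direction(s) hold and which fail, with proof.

(→) If 28 ∣ s, write s = 28q. Since 28 = 7·4, s = 4·(7q), so 4 ∣ s; and since 28 = 4·7, s = 7·(4q), so 7 ∣ s.

(←) Suppose 4 ∣ s and 7 ∣ s. Any common multiple of 4 and 7 is a multiple of their lcm; here gcd(4, 7) = 1, so lcm(4, 7) = 4·7 = 28, so 28 ∣ s.

Both implications hold.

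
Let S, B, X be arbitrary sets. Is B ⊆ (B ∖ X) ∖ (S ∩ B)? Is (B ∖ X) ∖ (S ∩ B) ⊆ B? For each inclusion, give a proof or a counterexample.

(⟹) This inclusion fails. Take S = {1}, B = {1}, X = ∅; then 1 ∈ B but 1 ∉ (B ∖ X) ∖ (S ∩ B).

(⟸) Let x ∈ (B ∖ X) ∖ (S ∩ B). Then x ∈ B and x ∉ S, X, from which x ∈ B.

(⊆) fails; (⊇) holds.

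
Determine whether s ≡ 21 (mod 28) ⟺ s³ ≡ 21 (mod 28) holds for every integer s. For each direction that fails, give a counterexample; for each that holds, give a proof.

Equivalent; both directions hold.

[⇒] Suppose s ≡ 21 (mod 28). Write s = 28j + 21. Then (28j + 21)³ = 21952j³ + 49392j² + 37044j + 9261 = 28(784j³ + 1764j² + 1323j + 330) + 21, so s³ ≡ 21 (mod 28).

[⇐] Conversely, suppose s³ ≡ 21 (mod 28). The only residue r in {0, …, 27} with r³ ≡ 21 (mod 28) is r = 21, so s ≡ 21 (mod 28).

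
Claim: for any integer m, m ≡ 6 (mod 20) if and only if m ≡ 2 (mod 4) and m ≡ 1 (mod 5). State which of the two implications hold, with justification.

(⟹) Suppose m ≡ 6 (mod 20); write m = 20j + 6. Since 4 ∣ 20, reducing mod 4 gives m ≡ 6 ≡ 2 (mod 4); since 5 ∣ 20, reducing mod 5 gives m ≡ 6 ≡ 1 (mod 5).

(⟸) Conversely, if m ≡ 2 (mod 4) and m ≡ 1 (mod 5), then by the Chinese remainder theorem m ≡ 6 (mod 20). This is exactly m ≡ 6 (mod 20).

Equivalent; both directions hold.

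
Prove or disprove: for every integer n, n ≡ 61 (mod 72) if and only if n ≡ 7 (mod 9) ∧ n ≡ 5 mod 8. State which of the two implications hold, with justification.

(→) Suppose n ≡ 61 (mod 72); write n = 72j + 61. Since 9 ∣ 72, reducing mod 9 gives n ≡ 61 ≡ 7 (mod 9); since 8 ∣ 72, reducing mod 8 gives n ≡ 61 ≡ 5 (mod 8).

(←) Conversely, if n ≡ 7 (mod 9) and n ≡ 5 (mod 8), then by the Chinese remainder theorem n ≡ 61 (mod 72). This is exactly n ≡ 61 (mod 72).

Both directions hold.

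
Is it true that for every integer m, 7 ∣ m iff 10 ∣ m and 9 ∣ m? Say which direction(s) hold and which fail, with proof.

(⇒) fails and (⇐) fails.

[⇒] This fails: take m = 7. Certainly 7 ∣ 7, but 10 ∤ 7.

[⇐] This fails: take m = 90. Both 10 ∣ 90 and 9 ∣ 90, yet 90 is not a multiple of 7 (since 90 = 12·7 + 6), so 7 ∤ 90.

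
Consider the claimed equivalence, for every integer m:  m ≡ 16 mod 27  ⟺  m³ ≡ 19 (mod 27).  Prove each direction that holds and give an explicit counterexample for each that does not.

Not equivalent: only (⇒) holds.

[⇒] Suppose m ≡ 16 mod 27. Write m = 27j + 16. Then (27j + 16)³ = 19683j³ + 34992j² + 20736j + 4096 = 27(729j³ + 1296j² + 768j + 151) + 19, so m³ ≡ 19 (mod 27).

[⇐] This fails: take m = 7. Then 7³ = 343 ≡ 19 (mod 27), yet 7 ≡ 7 (mod 27), not 16.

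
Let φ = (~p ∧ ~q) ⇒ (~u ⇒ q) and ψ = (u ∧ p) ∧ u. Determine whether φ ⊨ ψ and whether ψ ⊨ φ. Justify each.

Only the reverse direction holds.

(⇒) This fails. Under u = T, p = F, q = F, the left side is true but the right side is false.

(⇐) Assume the antecedent. If u is true, (~p ∧ ~q) ⇒ (~u ⇒ q) reduces to true regardless of the other variables. If u is false, the antecedent cannot hold. Either way (~p ∧ ~q) ⇒ (~u ⇒ q) holds.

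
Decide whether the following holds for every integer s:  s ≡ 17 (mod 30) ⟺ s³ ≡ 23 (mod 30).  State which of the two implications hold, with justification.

The biconditional holds.

Forward direction. Suppose s ≡ 17 (mod 30). Write s = 30j + 17. Then (30j + 17)³ = 27000j³ + 45900j² + 26010j + 4913 = 30(900j³ + 1530j² + 867j + 163) + 23, so s³ ≡ 23 (mod 30).

Converse. Suppose s³ ≡ 23 (mod 30). The only residue r in {0, …, 29} with r³ ≡ 23 (mod 30) is r = 17, so s ≡ 17 (mod 30).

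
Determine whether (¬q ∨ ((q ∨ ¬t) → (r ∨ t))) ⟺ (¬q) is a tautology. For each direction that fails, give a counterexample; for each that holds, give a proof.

(⇒) This fails. Under q = T, t = T, r = F, the left side is true but the right side is false.

(⇐) Assume the antecedent. If q is true, the antecedent cannot hold. If q is false, ¬q ∨ ((q ∨ ¬t) → (r ∨ t)) reduces to true regardless of the other variables. Either way ¬q ∨ ((q ∨ ¬t) → (r ∨ t)) holds.

(⇒) fails; (⇐) holds.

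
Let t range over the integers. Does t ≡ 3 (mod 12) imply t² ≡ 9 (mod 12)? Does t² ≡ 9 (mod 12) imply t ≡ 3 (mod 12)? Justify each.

Not equivalent: only (⇒) holds.

[⇐] This fails: take t = 9. Then 9² = 81 ≡ 9 (mod 12), yet 9 ≡ 9 (mod 12), not 3.

[⇒] Suppose t ≡ 3 (mod 12). Write t = 12j + 3. Then (12j + 3)² = 144j² + 72j + 9 = 12(12j² + 6j) + 9, so t² ≡ 9 (mod 12).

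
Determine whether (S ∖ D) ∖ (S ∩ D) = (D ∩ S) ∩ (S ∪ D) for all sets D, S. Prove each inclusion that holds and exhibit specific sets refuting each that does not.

Both inclusions fail.

(⟹) This inclusion fails. Take D = ∅, S = {1}; then 1 ∈ (S ∖ D) ∖ (S ∩ D) but 1 ∉ (D ∩ S) ∩ (S ∪ D).

(⟸) This inclusion fails. Take D = {1}, S = {1}; then 1 ∈ (D ∩ S) ∩ (S ∪ D) but 1 ∉ (S ∖ D) ∖ (S ∩ D).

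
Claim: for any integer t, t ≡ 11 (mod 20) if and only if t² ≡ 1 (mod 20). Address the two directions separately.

(⇐) This fails: take t = 1. Then 1² = 1 ≡ 1 (mod 20), yet 1 ≡ 1 (mod 20), not 11.

(⇒) Suppose t ≡ 11 (mod 20). Write t = 20j + 11. Then (20j + 11)² = 400j² + 440j + 121 = 20(20j² + 22j + 6) + 1, so t² ≡ 1 (mod 20).

Not equivalent: only (⇒) holds.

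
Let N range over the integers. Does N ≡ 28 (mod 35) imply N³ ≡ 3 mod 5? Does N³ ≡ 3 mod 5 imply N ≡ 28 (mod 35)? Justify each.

Forward direction. This fails: take N = 28. Then 28 ≡ 28 (mod 35), but 28³ = 21952 ≡ 2 (mod 5), not 3.

Converse. This fails: take N = 2. Then 2³ = 8 ≡ 3 (mod 5), yet 2 ≡ 2 (mod 35), not 28.

Both directions fail.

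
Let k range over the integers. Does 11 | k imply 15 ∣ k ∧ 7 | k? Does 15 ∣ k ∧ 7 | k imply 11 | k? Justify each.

Forward direction. This fails: take k = 11. Certainly 11 ∣ 11, but 15 ∤ 11.

Converse. This fails: take k = 105. Both 15 ∣ 105 and 7 ∣ 105, yet 105 is not a multiple of 11 (since 105 = 9·11 + 6), so 11 ∤ 105.

(⇒) fails and (⇐) fails.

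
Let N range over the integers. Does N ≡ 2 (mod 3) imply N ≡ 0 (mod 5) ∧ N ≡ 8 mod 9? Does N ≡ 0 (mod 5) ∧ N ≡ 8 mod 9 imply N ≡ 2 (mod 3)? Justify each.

The forward direction fails; the converse holds.

Converse. If N ≡ 0 (mod 5) and N ≡ 8 (mod 9), then by the Chinese remainder theorem N ≡ 35 (mod 45). Since 35 ≡ 2 (mod 3) and 3 ∣ 45, we get N ≡ 2 (mod 3).

Forward direction. This fails: N = 32 gives 32 ≡ 2 (mod 3) but 32 ≡ 2 (mod 5), so the conjunction on the right does not hold.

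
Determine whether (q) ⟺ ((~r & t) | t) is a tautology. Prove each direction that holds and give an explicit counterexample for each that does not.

(→) This fails. Under q = T, r = F, t = F, the left side is true but the right side is false.

(←) This fails. Under q = F, r = F, t = T, the left side is false but the right side is true.

(⇒) fails and (⇐) fails.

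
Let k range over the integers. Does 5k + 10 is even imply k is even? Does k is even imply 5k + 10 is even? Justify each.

Both directions hold.

(→) Suppose 5k + 10 is even. Since 5 is odd, 5k and k have the same parity, so 5k + 10 ≡ k + 10 (mod 2). As 10 is even, 5k + 10 is even exactly when k is even. Thus k is even.

(←) Conversely, suppose k is even; write k = 2j. Then 5k + 10 = 5·(2j) + 10 = 2·5j + 10, which is even.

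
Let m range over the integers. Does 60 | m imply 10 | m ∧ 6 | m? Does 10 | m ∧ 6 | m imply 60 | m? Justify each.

(⇒) holds; (⇐) fails.

(⇒) If 60 ∣ m, write m = 60q. Since 60 = 6·10, m = 10·(6q), so 10 ∣ m; and since 60 = 10·6, m = 6·(10q), so 6 ∣ m.

(⇐) This fails: take m = 30. Both 10 ∣ 30 and 6 ∣ 30, yet 30 is not a multiple of 60 (since 30 = 0·60 + 30), so 60 ∤ 30.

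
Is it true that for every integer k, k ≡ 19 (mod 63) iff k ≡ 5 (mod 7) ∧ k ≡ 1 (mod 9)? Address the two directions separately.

(⟹) Suppose k ≡ 19 (mod 63); write k = 63j + 19. Since 7 ∣ 63, reducing mod 7 gives k ≡ 19 ≡ 5 (mod 7); since 9 ∣ 63, reducing mod 9 gives k ≡ 19 ≡ 1 (mod 9).

(⟸) Conversely, if k ≡ 5 (mod 7) and k ≡ 1 (mod 9), then by the Chinese remainder theorem k ≡ 19 (mod 63). This is exactly k ≡ 19 (mod 63).

Both directions hold; the statement is true.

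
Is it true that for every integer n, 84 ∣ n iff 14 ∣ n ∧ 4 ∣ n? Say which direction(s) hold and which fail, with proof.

(⟹) If 84 ∣ n, write n = 84q. Since 84 = 6·14, n = 14·(6q), so 14 ∣ n; and since 84 = 21·4, n = 4·(21q), so 4 ∣ n.

(⟸) This fails: take n = 28. Both 14 ∣ 28 and 4 ∣ 28, yet 28 is not a multiple of 84 (since 28 = 0·84 + 28), so 84 ∤ 28.

Not equivalent: only (⇒) holds.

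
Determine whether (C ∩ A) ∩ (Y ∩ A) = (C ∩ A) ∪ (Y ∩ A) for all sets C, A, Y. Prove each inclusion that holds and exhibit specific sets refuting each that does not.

The sets are not equal: only the forward inclusion holds.

(⊆) Let x ∈ (C ∩ A) ∩ (Y ∩ A). Then x ∈ C ∩ A ∩ Y, from which x ∈ (C ∩ A) ∪ (Y ∩ A).

(⊇) This inclusion fails. Take C = {1}, A = {1}, Y = ∅; then 1 ∈ (C ∩ A) ∪ (Y ∩ A) but 1 ∉ (C ∩ A) ∩ (Y ∩ A).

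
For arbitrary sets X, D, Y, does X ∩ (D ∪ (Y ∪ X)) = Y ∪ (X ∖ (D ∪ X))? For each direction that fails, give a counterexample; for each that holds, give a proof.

Both inclusions fail.

Forward inclusion. This inclusion fails. Take X = {1}, D = ∅, Y = ∅; then 1 ∈ X ∩ (D ∪ (Y ∪ X)) but 1 ∉ Y ∪ (X ∖ (D ∪ X)).

Reverse inclusion. This inclusion fails. Take X = ∅, D = ∅, Y = {1}; then 1 ∈ Y ∪ (X ∖ (D ∪ X)) but 1 ∉ X ∩ (D ∪ (Y ∪ X)).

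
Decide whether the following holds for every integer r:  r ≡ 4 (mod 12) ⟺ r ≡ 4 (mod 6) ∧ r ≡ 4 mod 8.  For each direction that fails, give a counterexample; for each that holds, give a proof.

Only the converse holds.

(→) This fails: r = 16 gives 16 ≡ 4 (mod 12) but 16 ≡ 0 (mod 8), so the conjunction on the right does not hold.

(←) Conversely, if r ≡ 4 (mod 6) and r ≡ 4 (mod 8), then by the Chinese remainder theorem r ≡ 4 (mod 24). Since 4 ≡ 4 (mod 12) and 12 ∣ 24, we get r ≡ 4 (mod 12).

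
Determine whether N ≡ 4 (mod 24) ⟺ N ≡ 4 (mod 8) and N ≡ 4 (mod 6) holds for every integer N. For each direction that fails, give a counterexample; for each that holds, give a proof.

Both directions hold; the statement is true.

[⇒] Suppose N ≡ 4 (mod 24); write N = 24j + 4. Since 8 ∣ 24, reducing mod 8 gives N ≡ 4 (mod 8); since 6 ∣ 24, reducing mod 6 gives N ≡ 4 (mod 6).

[⇐] Conversely, if N ≡ 4 (mod 8) and N ≡ 4 (mod 6), then by the Chinese remainder theorem N ≡ 4 (mod 24). This is exactly N ≡ 4 (mod 24).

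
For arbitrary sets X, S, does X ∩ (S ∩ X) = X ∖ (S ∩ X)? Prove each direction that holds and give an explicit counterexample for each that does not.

Both inclusions fail.

(⟹) This inclusion fails. Take X = {1}, S = {1}; then 1 ∈ X ∩ (S ∩ X) but 1 ∉ X ∖ (S ∩ X).

(⟸) This inclusion fails. Take X = {1}, S = ∅; then 1 ∈ X ∖ (S ∩ X) but 1 ∉ X ∩ (S ∩ X).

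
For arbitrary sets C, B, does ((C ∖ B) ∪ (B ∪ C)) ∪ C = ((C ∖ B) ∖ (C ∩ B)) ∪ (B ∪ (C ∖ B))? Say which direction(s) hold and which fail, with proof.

(⊇) Let x ∈ ((C ∖ B) ∖ (C ∩ B)) ∪ (B ∪ (C ∖ B)). Then either x ∈ C and x ∉ B; or x ∈ B and x ∉ C; or x ∈ C ∩ B. In each case x ∈ ((C ∖ B) ∪ (B ∪ C)) ∪ C, so ((C ∖ B) ∖ (C ∩ B)) ∪ (B ∪ (C ∖ B)) ⊆ ((C ∖ B) ∪ (B ∪ C)) ∪ C.

(⊆) Let x ∈ ((C ∖ B) ∪ (B ∪ C)) ∪ C. Then either x ∈ C and x ∉ B; or x ∈ B and x ∉ C; or x ∈ C ∩ B. In each case x ∈ ((C ∖ B) ∖ (C ∩ B)) ∪ (B ∪ (C ∖ B)), so ((C ∖ B) ∪ (B ∪ C)) ∪ C ⊆ ((C ∖ B) ∖ (C ∩ B)) ∪ (B ∪ (C ∖ B)).

Both inclusions hold; the sets are equal.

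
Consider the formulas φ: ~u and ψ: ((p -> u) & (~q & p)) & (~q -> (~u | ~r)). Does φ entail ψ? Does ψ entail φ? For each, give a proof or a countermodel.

(⇒) fails and (⇐) fails.

Forward direction. This fails. Under p = F, u = F, r = F, q = F, the left side is true but the right side is false.

Converse. This fails. Under p = T, u = T, r = F, q = F, the left side is false but the right side is true.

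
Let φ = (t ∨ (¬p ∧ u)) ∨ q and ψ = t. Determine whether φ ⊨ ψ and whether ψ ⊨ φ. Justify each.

Forward direction. This fails. Under p = F, t = F, q = T, u = F, the left side is true but the right side is false.

Converse. Assume the antecedent. If t is true, (t ∨ (¬p ∧ u)) ∨ q reduces to true regardless of the other variables. If t is false, the antecedent cannot hold. Either way (t ∨ (¬p ∧ u)) ∨ q holds.

Only the converse holds.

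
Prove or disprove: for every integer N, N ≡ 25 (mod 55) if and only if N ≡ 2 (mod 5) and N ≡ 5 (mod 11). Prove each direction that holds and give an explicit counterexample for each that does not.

(→) This fails: N = 25 gives 25 ≡ 25 (mod 55) but 25 ≡ 0 (mod 5), so the conjunction on the right does not hold.

(←) This fails: N = 27 satisfies both congruences on the right (27 ≡ 2 mod 5 and 27 ≡ 5 mod 11) yet 27 ≡ 27 (mod 55), not 25.

Neither direction holds.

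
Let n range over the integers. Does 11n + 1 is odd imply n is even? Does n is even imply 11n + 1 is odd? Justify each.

(⟸) Suppose n is even; write n = 2j. Then 11n + 1 = 11·(2j) + 1 = 2·11j + 1, which is odd.

(⟹) Suppose 11n + 1 is odd. Since 11 is odd, 11n and n have the same parity, so 11n + 1 ≡ n + 1 (mod 2). As 1 is odd, 11n + 1 is odd exactly when n is even. Thus n is even.

Both implications hold.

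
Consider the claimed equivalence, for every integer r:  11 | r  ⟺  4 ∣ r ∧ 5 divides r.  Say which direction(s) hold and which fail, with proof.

Neither implication holds.

(⟹) This fails: take r = 11. Certainly 11 ∣ 11, but 4 ∤ 11.

(⟸) This fails: take r = 20. Both 4 ∣ 20 and 5 ∣ 20, yet 20 is not a multiple of 11 (since 20 = 1·11 + 9), so 11 ∤ 20.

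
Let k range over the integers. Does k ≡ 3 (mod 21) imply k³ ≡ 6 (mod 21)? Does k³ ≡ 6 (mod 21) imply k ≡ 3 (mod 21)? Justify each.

Only the forward implication holds.

[⇒] Suppose k ≡ 3 (mod 21). Write k = 21j + 3. Then (21j + 3)³ = 9261j³ + 3969j² + 567j + 27 = 21(441j³ + 189j² + 27j + 1) + 6, so k³ ≡ 6 (mod 21).

[⇐] This fails: take k = 6. Then 6³ = 216 ≡ 6 (mod 21), yet 6 ≡ 6 (mod 21), not 3.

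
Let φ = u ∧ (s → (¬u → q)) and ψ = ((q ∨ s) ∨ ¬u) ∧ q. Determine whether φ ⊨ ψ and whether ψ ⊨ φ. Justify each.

(⟹) This fails. Under q = F, s = F, u = T, the left side is true but the right side is false.

(⟸) This fails. Under q = T, s = F, u = F, the left side is false but the right side is true.

Neither implication holds.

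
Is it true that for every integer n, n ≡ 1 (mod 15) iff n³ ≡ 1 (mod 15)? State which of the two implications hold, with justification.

(⇒) Suppose n ≡ 1 (mod 15). Write n = 15j + 1. Then (15j + 1)³ = 3375j³ + 675j² + 45j + 1 = 15(225j³ + 45j² + 3j) + 1, so n³ ≡ 1 (mod 15).

(⇐) Conversely, suppose n³ ≡ 1 (mod 15). The only residue r in {0, …, 14} with r³ ≡ 1 (mod 15) is r = 1, so n ≡ 1 (mod 15).

Both directions hold; the statement is true.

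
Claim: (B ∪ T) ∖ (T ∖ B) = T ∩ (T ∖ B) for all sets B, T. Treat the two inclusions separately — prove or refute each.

Forward inclusion. This inclusion fails. Take B = {1}, T = ∅; then 1 ∈ (B ∪ T) ∖ (T ∖ B) but 1 ∉ T ∩ (T ∖ B).

Reverse inclusion. This inclusion fails. Take B = ∅, T = {1}; then 1 ∈ T ∩ (T ∖ B) but 1 ∉ (B ∪ T) ∖ (T ∖ B).

(⊆) fails and (⊇) fails.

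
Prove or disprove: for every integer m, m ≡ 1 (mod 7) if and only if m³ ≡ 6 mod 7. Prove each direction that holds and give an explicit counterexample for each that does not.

Both directions fail.

(⇒) This fails: take m = 1. Then 1 ≡ 1 (mod 7), but 1³ = 1 ≡ 1 (mod 7), not 6.

(⇐) This fails: take m = 3. Then 3³ = 27 ≡ 6 (mod 7), yet 3 ≡ 3 (mod 7), not 1.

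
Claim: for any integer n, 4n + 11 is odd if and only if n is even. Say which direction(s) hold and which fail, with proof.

The forward direction fails; the converse holds.

[⇒] This fails: take n = 5. Then 4n + 11 = 31, which is odd, yet n = 5 is odd, not even.

[⇐] Suppose n is even. Since 4 is even, 4n is even for every n, so 4n + 11 has the same parity as 11, which is odd. Hence 4n + 11 is odd.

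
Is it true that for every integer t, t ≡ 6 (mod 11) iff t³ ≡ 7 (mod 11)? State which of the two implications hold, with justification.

Both directions hold.

[⇐] For the converse, argue contrapositively. If t ≢ 6 (mod 11), then t is congruent to one of 0, 1, 2, 3, 4, 5, 7, 8, 9, 10 modulo 11, and these give t³ ≡ 0, 1, 8, 5, 9, 4, 2, 6, 3, 10 respectively — never 7.

[⇒] Suppose t ≡ 6 (mod 11). Write t = 11j + 6. Then (11j + 6)³ = 1331j³ + 2178j² + 1188j + 216 = 11(121j³ + 198j² + 108j + 19) + 7, so t³ ≡ 7 (mod 11).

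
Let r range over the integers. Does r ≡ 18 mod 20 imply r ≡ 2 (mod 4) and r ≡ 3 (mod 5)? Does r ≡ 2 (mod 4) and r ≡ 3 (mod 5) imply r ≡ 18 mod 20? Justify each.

(⟹) Suppose r ≡ 18 (mod 20); write r = 20j + 18. Since 4 ∣ 20, reducing mod 4 gives r ≡ 18 ≡ 2 (mod 4); since 5 ∣ 20, reducing mod 5 gives r ≡ 18 ≡ 3 (mod 5).

(⟸) Conversely, if r ≡ 2 (mod 4) and r ≡ 3 (mod 5), then by the Chinese remainder theorem r ≡ 18 (mod 20). This is exactly r ≡ 18 (mod 20).

Both directions hold.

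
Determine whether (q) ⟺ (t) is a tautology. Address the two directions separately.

(⟹) This fails. Under q = T, t = F, the left side is true but the right side is false.

(⟸) This fails. Under q = F, t = T, the left side is false but the right side is true.

Neither implication holds.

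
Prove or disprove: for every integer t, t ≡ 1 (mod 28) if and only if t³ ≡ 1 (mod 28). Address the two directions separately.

Only the forward direction holds.

(⇒) Suppose t ≡ 1 (mod 28). Write t = 28j + 1. Then (28j + 1)³ = 21952j³ + 2352j² + 84j + 1 = 28(784j³ + 84j² + 3j) + 1, so t³ ≡ 1 (mod 28).

(⇐) This fails: take t = 9. Then 9³ = 729 ≡ 1 (mod 28), yet 9 ≡ 9 (mod 28), not 1.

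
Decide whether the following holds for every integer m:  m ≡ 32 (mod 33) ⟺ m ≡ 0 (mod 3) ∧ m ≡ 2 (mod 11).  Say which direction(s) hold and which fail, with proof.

Forward direction. This fails: m = 32 gives 32 ≡ 32 (mod 33) but 32 ≡ 2 (mod 3), so the conjunction on the right does not hold.

Converse. This fails: m = 24 satisfies both congruences on the right (24 ≡ 0 mod 3 and 24 ≡ 2 mod 11) yet 24 ≡ 24 (mod 33), not 32.

Neither direction holds.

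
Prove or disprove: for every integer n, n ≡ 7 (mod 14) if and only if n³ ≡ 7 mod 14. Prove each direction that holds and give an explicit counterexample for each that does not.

Equivalent; both directions hold.

(←) Suppose n³ ≡ 7 (mod 14). The only residue r in {0, …, 13} with r³ ≡ 7 (mod 14) is r = 7, so n ≡ 7 (mod 14).

(→) Suppose n ≡ 7 (mod 14). Write n = 14j + 7. Then (14j + 7)³ = 2744j³ + 4116j² + 2058j + 343 = 14(196j³ + 294j² + 147j + 24) + 7, so n³ ≡ 7 (mod 14).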